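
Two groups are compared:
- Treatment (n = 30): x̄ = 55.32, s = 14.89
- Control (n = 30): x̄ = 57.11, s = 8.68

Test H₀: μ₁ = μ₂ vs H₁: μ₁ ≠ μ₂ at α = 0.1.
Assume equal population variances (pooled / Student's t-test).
Student's two-sample t-test (equal variances):
H₀: μ₁ = μ₂
H₁: μ₁ ≠ μ₂
df = n₁ + n₂ - 2 = 58
Pooled variance s_p² = [(n₁-1)s₁² + (n₂-1)s₂²] / (n₁ + n₂ - 2) = [(29)(14.89²) + (29)(8.68²)] / 58 = 148.5273
SE = √(s_p²(1/n₁ + 1/n₂)) = √(148.5273 × (1/30 + 1/30)) = 3.1467
t = (x̄₁ - x̄₂) / SE = (55.32 - 57.11) / 3.1467 = -1.79 / 3.1467 = -0.569
p-value = 0.5717

Since p-value > α = 0.1, we fail to reject H₀.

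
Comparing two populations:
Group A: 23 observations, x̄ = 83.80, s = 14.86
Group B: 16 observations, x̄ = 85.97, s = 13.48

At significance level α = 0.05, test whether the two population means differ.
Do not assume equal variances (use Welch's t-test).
Welch's two-sample t-test:
H₀: μ₁ = μ₂
H₁: μ₁ ≠ μ₂
s₁²/n₁ = 14.86²/23 = 9.6009,  s₂²/n₂ = 13.48²/16 = 11.3569
SE = √(s₁²/n₁ + s₂²/n₂) = √(9.6009 + 11.3569) = 4.5780
df (Welch-Satterthwaite) = (s₁²/n₁ + s₂²/n₂)² / [(s₁²/n₁)²/(n₁-1) + (s₂²/n₂)²/(n₂-1)] ≈ 34.35
t = (x̄₁ - x̄₂) / SE = (83.80 - 85.97) / 4.5780 = -2.17 / 4.5780 = -0.474
p-value = 0.6385

Since p-value > α = 0.05, we fail to reject H₀.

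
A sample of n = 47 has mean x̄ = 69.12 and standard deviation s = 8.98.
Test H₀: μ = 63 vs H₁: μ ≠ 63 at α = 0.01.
One-sample t-test:
H₀: μ = 63
H₁: μ ≠ 63
df = n - 1 = 46
t = (x̄ - μ₀) / (s/√n) = (69.12 - 63) / (8.98/√47) = 4.672
p-value < 0.0001

Since p-value < α = 0.01, we reject H₀.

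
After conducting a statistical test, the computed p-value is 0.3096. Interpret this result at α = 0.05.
Since p = 0.3096 > α = 0.05, fail to reject H₀.
There is insufficient evidence to reject the null hypothesis; the result is not statistically significant at the 0.05 level.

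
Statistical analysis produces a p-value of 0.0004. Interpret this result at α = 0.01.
Since p = 0.0004 < α = 0.01, reject H₀.
There is sufficient evidence to reject the null hypothesis; the result is statistically significant at the 0.01 level.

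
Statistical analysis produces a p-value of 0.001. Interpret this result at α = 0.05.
Since p = 0.001 < α = 0.05, reject H₀.
There is sufficient evidence to reject the null hypothesis; the result is statistically significant at the 0.05 level.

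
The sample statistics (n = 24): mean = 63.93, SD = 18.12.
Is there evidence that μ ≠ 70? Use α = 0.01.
One-sample t-test:
H₀: μ = 70
H₁: μ ≠ 70
df = n - 1 = 23
t = (x̄ - μ₀) / (s/√n) = (63.93 - 70) / (18.12/√24) = -1.641
p-value = 0.1144

Since p-value > α = 0.01, we fail to reject H₀.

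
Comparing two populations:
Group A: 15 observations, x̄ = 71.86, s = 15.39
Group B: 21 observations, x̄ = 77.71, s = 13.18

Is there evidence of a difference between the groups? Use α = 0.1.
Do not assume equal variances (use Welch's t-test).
Welch's two-sample t-test:
H₀: μ₁ = μ₂
H₁: μ₁ ≠ μ₂
s₁²/n₁ = 15.39²/15 = 15.7901,  s₂²/n₂ = 13.18²/21 = 8.2720
SE = √(s₁²/n₁ + s₂²/n₂) = √(15.7901 + 8.2720) = 4.9053
df (Welch-Satterthwaite) = (s₁²/n₁ + s₂²/n₂)² / [(s₁²/n₁)²/(n₁-1) + (s₂²/n₂)²/(n₂-1)] ≈ 27.27
t = (x̄₁ - x̄₂) / SE = (71.86 - 77.71) / 4.9053 = -5.85 / 4.9053 = -1.193
p-value = 0.2433

Since p-value > α = 0.1, we fail to reject H₀.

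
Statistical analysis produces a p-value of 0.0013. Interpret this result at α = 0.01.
Since p = 0.0013 < α = 0.01, reject H₀.
There is sufficient evidence to reject the null hypothesis; the result is statistically significant at the 0.01 level.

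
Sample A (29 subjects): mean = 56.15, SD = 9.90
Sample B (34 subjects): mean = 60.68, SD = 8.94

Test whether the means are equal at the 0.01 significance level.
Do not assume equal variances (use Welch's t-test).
Welch's two-sample t-test:
H₀: μ₁ = μ₂
H₁: μ₁ ≠ μ₂
s₁²/n₁ = 9.90²/29 = 3.3797,  s₂²/n₂ = 8.94²/34 = 2.3507
SE = √(s₁²/n₁ + s₂²/n₂) = √(3.3797 + 2.3507) = 2.3938
df (Welch-Satterthwaite) = (s₁²/n₁ + s₂²/n₂)² / [(s₁²/n₁)²/(n₁-1) + (s₂²/n₂)²/(n₂-1)] ≈ 57.07
t = (x̄₁ - x̄₂) / SE = (56.15 - 60.68) / 2.3938 = -4.53 / 2.3938 = -1.892
p-value = 0.0635

Since p-value > α = 0.01, we fail to reject H₀.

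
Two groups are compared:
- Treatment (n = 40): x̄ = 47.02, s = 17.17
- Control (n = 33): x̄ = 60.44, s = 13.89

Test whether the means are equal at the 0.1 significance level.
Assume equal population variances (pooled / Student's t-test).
Student's two-sample t-test (equal variances):
H₀: μ₁ = μ₂
H₁: μ₁ ≠ μ₂
df = n₁ + n₂ - 2 = 71
Pooled variance s_p² = [(n₁-1)s₁² + (n₂-1)s₂²] / (n₁ + n₂ - 2) = [(39)(17.17²) + (32)(13.89²)] / 71 = 248.8926
SE = √(s_p²(1/n₁ + 1/n₂)) = √(248.8926 × (1/40 + 1/33)) = 3.7101
t = (x̄₁ - x̄₂) / SE = (47.02 - 60.44) / 3.7101 = -13.42 / 3.7101 = -3.617
p-value = 0.0006

Since p-value < α = 0.1, we reject H₀.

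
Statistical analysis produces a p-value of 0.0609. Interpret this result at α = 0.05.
Since p = 0.0609 > α = 0.05, fail to reject H₀.
There is insufficient evidence to reject the null hypothesis; the result is not statistically significant at the 0.05 level.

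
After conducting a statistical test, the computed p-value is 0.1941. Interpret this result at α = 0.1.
Since p = 0.1941 > α = 0.1, fail to reject H₀.
There is insufficient evidence to reject the null hypothesis; the result is not statistically significant at the 0.1 level.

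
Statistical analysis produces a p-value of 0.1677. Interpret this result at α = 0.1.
Since p = 0.1677 > α = 0.1, fail to reject H₀.
There is insufficient evidence to reject the null hypothesis; the result is not statistically significant at the 0.1 level.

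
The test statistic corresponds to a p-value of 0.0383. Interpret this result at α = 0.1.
Since p = 0.0383 < α = 0.1, reject H₀.
There is sufficient evidence to reject the null hypothesis; the result is statistically significant at the 0.1 level.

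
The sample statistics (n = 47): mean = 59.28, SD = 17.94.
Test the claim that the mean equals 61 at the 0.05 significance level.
One-sample t-test:
H₀: μ = 61
H₁: μ ≠ 61
df = n - 1 = 46
t = (x̄ - μ₀) / (s/√n) = (59.28 - 61) / (17.94/√47) = -0.657
p-value = 0.5143

Since p-value > α = 0.05, we fail to reject H₀.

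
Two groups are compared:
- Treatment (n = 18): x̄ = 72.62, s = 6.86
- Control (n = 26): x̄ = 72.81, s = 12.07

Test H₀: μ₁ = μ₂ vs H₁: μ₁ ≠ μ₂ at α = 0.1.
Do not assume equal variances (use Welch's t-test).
Welch's two-sample t-test:
H₀: μ₁ = μ₂
H₁: μ₁ ≠ μ₂
s₁²/n₁ = 6.86²/18 = 2.6144,  s₂²/n₂ = 12.07²/26 = 5.6033
SE = √(s₁²/n₁ + s₂²/n₂) = √(2.6144 + 5.6033) = 2.8667
df (Welch-Satterthwaite) = (s₁²/n₁ + s₂²/n₂)² / [(s₁²/n₁)²/(n₁-1) + (s₂²/n₂)²/(n₂-1)] ≈ 40.73
t = (x̄₁ - x̄₂) / SE = (72.62 - 72.81) / 2.8667 = -0.19 / 2.8667 = -0.066
p-value = 0.9475

Since p-value > α = 0.1, we fail to reject H₀.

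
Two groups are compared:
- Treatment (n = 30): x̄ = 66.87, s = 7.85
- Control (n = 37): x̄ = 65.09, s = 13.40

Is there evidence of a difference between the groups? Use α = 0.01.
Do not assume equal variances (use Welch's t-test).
Welch's two-sample t-test:
H₀: μ₁ = μ₂
H₁: μ₁ ≠ μ₂
s₁²/n₁ = 7.85²/30 = 2.0541,  s₂²/n₂ = 13.40²/37 = 4.8530
SE = √(s₁²/n₁ + s₂²/n₂) = √(2.0541 + 4.8530) = 2.6281
df (Welch-Satterthwaite) = (s₁²/n₁ + s₂²/n₂)² / [(s₁²/n₁)²/(n₁-1) + (s₂²/n₂)²/(n₂-1)] ≈ 59.66
t = (x̄₁ - x̄₂) / SE = (66.87 - 65.09) / 2.6281 = 1.78 / 2.6281 = 0.677
p-value = 0.5008

Since p-value > α = 0.01, we fail to reject H₀.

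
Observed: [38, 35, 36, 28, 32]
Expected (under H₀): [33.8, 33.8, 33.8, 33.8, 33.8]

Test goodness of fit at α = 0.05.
Chi-square goodness of fit test:
H₀: observed counts match expected distribution
H₁: observed counts differ from expected distribution
df = k - 1 = 4
χ² = Σ(O - E)²/E
   = (38 - 33.8)²/33.8 + (35 - 33.8)²/33.8 + (36 - 33.8)²/33.8 + (28 - 33.8)²/33.8 + (32 - 33.8)²/33.8
   = 0.522 + 0.043 + 0.143 + 0.995 + 0.096
   = 1.80
p-value = 0.7727

Since p-value > α = 0.05, we fail to reject H₀.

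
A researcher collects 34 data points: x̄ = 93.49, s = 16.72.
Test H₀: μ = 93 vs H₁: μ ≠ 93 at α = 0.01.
One-sample t-test:
H₀: μ = 93
H₁: μ ≠ 93
df = n - 1 = 33
t = (x̄ - μ₀) / (s/√n) = (93.49 - 93) / (16.72/√34) = 0.171
p-value = 0.8654

Since p-value > α = 0.01, we fail to reject H₀.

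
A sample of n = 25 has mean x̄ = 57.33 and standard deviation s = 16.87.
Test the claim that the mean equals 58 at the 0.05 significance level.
One-sample t-test:
H₀: μ = 58
H₁: μ ≠ 58
df = n - 1 = 24
t = (x̄ - μ₀) / (s/√n) = (57.33 - 58) / (16.87/√25) = -0.199
p-value = 0.8443

Since p-value > α = 0.05, we fail to reject H₀.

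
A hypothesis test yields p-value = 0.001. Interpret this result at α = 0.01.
Since p = 0.001 < α = 0.01, reject H₀.
There is sufficient evidence to reject the null hypothesis; the result is statistically significant at the 0.01 level.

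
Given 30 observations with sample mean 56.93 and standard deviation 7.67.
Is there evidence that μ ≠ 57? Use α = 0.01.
One-sample t-test:
H₀: μ = 57
H₁: μ ≠ 57
df = n - 1 = 29
t = (x̄ - μ₀) / (s/√n) = (56.93 - 57) / (7.67/√30) = -0.050
p-value = 0.9605

Since p-value > α = 0.01, we fail to reject H₀.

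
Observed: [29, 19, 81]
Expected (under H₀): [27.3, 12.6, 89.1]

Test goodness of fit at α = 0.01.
Chi-square goodness of fit test:
H₀: observed counts match expected distribution
H₁: observed counts differ from expected distribution
df = k - 1 = 2
χ² = Σ(O - E)²/E
   = (29 - 27.3)²/27.3 + (19 - 12.6)²/12.6 + (81 - 89.1)²/89.1
   = 0.106 + 3.251 + 0.736
   = 4.09
p-value = 0.1292

Since p-value > α = 0.01, we fail to reject H₀.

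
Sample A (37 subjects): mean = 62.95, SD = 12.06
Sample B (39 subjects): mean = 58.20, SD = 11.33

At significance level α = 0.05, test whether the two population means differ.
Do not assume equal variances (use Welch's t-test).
Welch's two-sample t-test:
H₀: μ₁ = μ₂
H₁: μ₁ ≠ μ₂
s₁²/n₁ = 12.06²/37 = 3.9309,  s₂²/n₂ = 11.33²/39 = 3.2915
SE = √(s₁²/n₁ + s₂²/n₂) = √(3.9309 + 3.2915) = 2.6875
df (Welch-Satterthwaite) = (s₁²/n₁ + s₂²/n₂)² / [(s₁²/n₁)²/(n₁-1) + (s₂²/n₂)²/(n₂-1)] ≈ 73.02
t = (x̄₁ - x̄₂) / SE = (62.95 - 58.20) / 2.6875 = 4.75 / 2.6875 = 1.767
p-value = 0.0813

Since p-value > α = 0.05, we fail to reject H₀.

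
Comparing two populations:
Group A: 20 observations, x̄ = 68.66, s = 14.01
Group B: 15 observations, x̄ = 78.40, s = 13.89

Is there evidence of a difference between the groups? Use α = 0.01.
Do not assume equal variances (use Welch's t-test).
Welch's two-sample t-test:
H₀: μ₁ = μ₂
H₁: μ₁ ≠ μ₂
s₁²/n₁ = 14.01²/20 = 9.8140,  s₂²/n₂ = 13.89²/15 = 12.8621
SE = √(s₁²/n₁ + s₂²/n₂) = √(9.8140 + 12.8621) = 4.7619
df (Welch-Satterthwaite) = (s₁²/n₁ + s₂²/n₂)² / [(s₁²/n₁)²/(n₁-1) + (s₂²/n₂)²/(n₂-1)] ≈ 30.45
t = (x̄₁ - x̄₂) / SE = (68.66 - 78.40) / 4.7619 = -9.74 / 4.7619 = -2.045
p-value = 0.0495

Since p-value > α = 0.01, we fail to reject H₀.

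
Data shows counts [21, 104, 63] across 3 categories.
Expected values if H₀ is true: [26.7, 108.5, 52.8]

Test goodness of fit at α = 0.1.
Chi-square goodness of fit test:
H₀: observed counts match expected distribution
H₁: observed counts differ from expected distribution
df = k - 1 = 2
χ² = Σ(O - E)²/E
   = (21 - 26.7)²/26.7 + (104 - 108.5)²/108.5 + (63 - 52.8)²/52.8
   = 1.217 + 0.187 + 1.970
   = 3.37
p-value = 0.1851

Since p-value > α = 0.1, we fail to reject H₀.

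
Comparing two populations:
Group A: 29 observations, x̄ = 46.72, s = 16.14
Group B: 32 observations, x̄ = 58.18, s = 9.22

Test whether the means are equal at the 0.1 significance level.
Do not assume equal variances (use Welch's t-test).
Welch's two-sample t-test:
H₀: μ₁ = μ₂
H₁: μ₁ ≠ μ₂
s₁²/n₁ = 16.14²/29 = 8.9827,  s₂²/n₂ = 9.22²/32 = 2.6565
SE = √(s₁²/n₁ + s₂²/n₂) = √(8.9827 + 2.6565) = 3.4116
df (Welch-Satterthwaite) = (s₁²/n₁ + s₂²/n₂)² / [(s₁²/n₁)²/(n₁-1) + (s₂²/n₂)²/(n₂-1)] ≈ 43.57
t = (x̄₁ - x̄₂) / SE = (46.72 - 58.18) / 3.4116 = -11.46 / 3.4116 = -3.359
p-value = 0.0016

Since p-value < α = 0.1, we reject H₀.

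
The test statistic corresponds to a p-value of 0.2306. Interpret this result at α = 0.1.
Since p = 0.2306 > α = 0.1, fail to reject H₀.
There is insufficient evidence to reject the null hypothesis; the result is not statistically significant at the 0.1 level.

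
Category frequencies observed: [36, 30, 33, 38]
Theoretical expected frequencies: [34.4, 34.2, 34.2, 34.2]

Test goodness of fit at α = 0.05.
Chi-square goodness of fit test:
H₀: observed counts match expected distribution
H₁: observed counts differ from expected distribution
df = k - 1 = 3
χ² = Σ(O - E)²/E
   = (36 - 34.4)²/34.4 + (30 - 34.2)²/34.2 + (33 - 34.2)²/34.2 + (38 - 34.2)²/34.2
   = 0.074 + 0.516 + 0.042 + 0.422
   = 1.05
p-value = 0.7881

Since p-value > α = 0.05, we fail to reject H₀.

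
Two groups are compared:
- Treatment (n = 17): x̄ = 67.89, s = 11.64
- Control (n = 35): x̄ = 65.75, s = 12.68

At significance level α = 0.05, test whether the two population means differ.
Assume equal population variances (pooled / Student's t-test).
Student's two-sample t-test (equal variances):
H₀: μ₁ = μ₂
H₁: μ₁ ≠ μ₂
df = n₁ + n₂ - 2 = 50
Pooled variance s_p² = [(n₁-1)s₁² + (n₂-1)s₂²] / (n₁ + n₂ - 2) = [(16)(11.64²) + (34)(12.68²)] / 50 = 152.6887
SE = √(s_p²(1/n₁ + 1/n₂)) = √(152.6887 × (1/17 + 1/35)) = 3.6530
t = (x̄₁ - x̄₂) / SE = (67.89 - 65.75) / 3.6530 = 2.14 / 3.6530 = 0.586
p-value = 0.5606

Since p-value > α = 0.05, we fail to reject H₀.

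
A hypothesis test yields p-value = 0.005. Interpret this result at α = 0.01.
Since p = 0.005 < α = 0.01, reject H₀.
There is sufficient evidence to reject the null hypothesis; the result is statistically significant at the 0.01 level.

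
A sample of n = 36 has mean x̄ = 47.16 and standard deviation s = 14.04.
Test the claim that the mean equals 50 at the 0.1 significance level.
One-sample t-test:
H₀: μ = 50
H₁: μ ≠ 50
df = n - 1 = 35
t = (x̄ - μ₀) / (s/√n) = (47.16 - 50) / (14.04/√36) = -1.214
p-value = 0.2330

Since p-value > α = 0.1, we fail to reject H₀.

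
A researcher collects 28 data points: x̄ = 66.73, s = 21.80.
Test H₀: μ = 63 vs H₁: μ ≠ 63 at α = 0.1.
One-sample t-test:
H₀: μ = 63
H₁: μ ≠ 63
df = n - 1 = 27
t = (x̄ - μ₀) / (s/√n) = (66.73 - 63) / (21.80/√28) = 0.905
p-value = 0.3733

Since p-value > α = 0.1, we fail to reject H₀.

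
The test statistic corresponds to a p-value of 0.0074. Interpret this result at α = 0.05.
Since p = 0.0074 < α = 0.05, reject H₀.
There is sufficient evidence to reject the null hypothesis; the result is statistically significant at the 0.05 level.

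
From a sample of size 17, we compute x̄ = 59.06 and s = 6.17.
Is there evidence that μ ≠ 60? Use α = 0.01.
One-sample t-test:
H₀: μ = 60
H₁: μ ≠ 60
df = n - 1 = 16
t = (x̄ - μ₀) / (s/√n) = (59.06 - 60) / (6.17/√17) = -0.628
p-value = 0.5388

Since p-value > α = 0.01, we fail to reject H₀.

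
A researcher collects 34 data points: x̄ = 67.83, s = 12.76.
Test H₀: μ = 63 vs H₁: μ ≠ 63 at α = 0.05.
One-sample t-test:
H₀: μ = 63
H₁: μ ≠ 63
df = n - 1 = 33
t = (x̄ - μ₀) / (s/√n) = (67.83 - 63) / (12.76/√34) = 2.207
p-value = 0.0344

Since p-value < α = 0.05, we reject H₀.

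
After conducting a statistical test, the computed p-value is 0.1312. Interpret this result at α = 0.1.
Since p = 0.1312 > α = 0.1, fail to reject H₀.
There is insufficient evidence to reject the null hypothesis; the result is not statistically significant at the 0.1 level.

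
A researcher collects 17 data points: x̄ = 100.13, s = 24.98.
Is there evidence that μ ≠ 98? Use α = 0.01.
One-sample t-test:
H₀: μ = 98
H₁: μ ≠ 98
df = n - 1 = 16
t = (x̄ - μ₀) / (s/√n) = (100.13 - 98) / (24.98/√17) = 0.352
p-value = 0.7297

Since p-value > α = 0.01, we fail to reject H₀.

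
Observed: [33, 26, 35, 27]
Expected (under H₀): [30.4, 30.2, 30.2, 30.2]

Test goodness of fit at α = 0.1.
Chi-square goodness of fit test:
H₀: observed counts match expected distribution
H₁: observed counts differ from expected distribution
df = k - 1 = 3
χ² = Σ(O - E)²/E
   = (33 - 30.4)²/30.4 + (26 - 30.2)²/30.2 + (35 - 30.2)²/30.2 + (27 - 30.2)²/30.2
   = 0.222 + 0.584 + 0.763 + 0.339
   = 1.91
p-value = 0.5916

Since p-value > α = 0.1, we fail to reject H₀.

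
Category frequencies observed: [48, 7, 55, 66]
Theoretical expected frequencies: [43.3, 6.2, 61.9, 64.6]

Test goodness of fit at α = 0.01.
Chi-square goodness of fit test:
H₀: observed counts match expected distribution
H₁: observed counts differ from expected distribution
df = k - 1 = 3
χ² = Σ(O - E)²/E
   = (48 - 43.3)²/43.3 + (7 - 6.2)²/6.2 + (55 - 61.9)²/61.9 + (66 - 64.6)²/64.6
   = 0.510 + 0.103 + 0.769 + 0.030
   = 1.41
p-value = 0.7025

Since p-value > α = 0.01, we fail to reject H₀.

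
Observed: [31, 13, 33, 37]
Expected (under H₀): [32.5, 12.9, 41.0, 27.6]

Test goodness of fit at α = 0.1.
Chi-square goodness of fit test:
H₀: observed counts match expected distribution
H₁: observed counts differ from expected distribution
df = k - 1 = 3
χ² = Σ(O - E)²/E
   = (31 - 32.5)²/32.5 + (13 - 12.9)²/12.9 + (33 - 41.0)²/41.0 + (37 - 27.6)²/27.6
   = 0.069 + 0.001 + 1.561 + 3.201
   = 4.83
p-value = 0.1845

Since p-value > α = 0.1, we fail to reject H₀.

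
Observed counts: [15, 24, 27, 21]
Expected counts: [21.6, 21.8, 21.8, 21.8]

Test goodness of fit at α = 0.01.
Chi-square goodness of fit test:
H₀: observed counts match expected distribution
H₁: observed counts differ from expected distribution
df = k - 1 = 3
χ² = Σ(O - E)²/E
   = (15 - 21.6)²/21.6 + (24 - 21.8)²/21.8 + (27 - 21.8)²/21.8 + (21 - 21.8)²/21.8
   = 2.017 + 0.222 + 1.240 + 0.029
   = 3.51
p-value = 0.3197

Since p-value > α = 0.01, we fail to reject H₀.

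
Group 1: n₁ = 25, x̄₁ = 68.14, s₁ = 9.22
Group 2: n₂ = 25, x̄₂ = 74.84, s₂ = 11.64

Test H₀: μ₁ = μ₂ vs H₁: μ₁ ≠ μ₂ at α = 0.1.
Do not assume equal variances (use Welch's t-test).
Welch's two-sample t-test:
H₀: μ₁ = μ₂
H₁: μ₁ ≠ μ₂
s₁²/n₁ = 9.22²/25 = 3.4003,  s₂²/n₂ = 11.64²/25 = 5.4196
SE = √(s₁²/n₁ + s₂²/n₂) = √(3.4003 + 5.4196) = 2.9698
df (Welch-Satterthwaite) = (s₁²/n₁ + s₂²/n₂)² / [(s₁²/n₁)²/(n₁-1) + (s₂²/n₂)²/(n₂-1)] ≈ 45.61
t = (x̄₁ - x̄₂) / SE = (68.14 - 74.84) / 2.9698 = -6.70 / 2.9698 = -2.256
p-value = 0.0289

Since p-value < α = 0.1, we reject H₀.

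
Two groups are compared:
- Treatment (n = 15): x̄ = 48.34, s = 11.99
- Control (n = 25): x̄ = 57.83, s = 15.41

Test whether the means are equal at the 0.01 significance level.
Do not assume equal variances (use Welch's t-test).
Welch's two-sample t-test:
H₀: μ₁ = μ₂
H₁: μ₁ ≠ μ₂
s₁²/n₁ = 11.99²/15 = 9.5840,  s₂²/n₂ = 15.41²/25 = 9.4987
SE = √(s₁²/n₁ + s₂²/n₂) = √(9.5840 + 9.4987) = 4.3684
df (Welch-Satterthwaite) = (s₁²/n₁ + s₂²/n₂)² / [(s₁²/n₁)²/(n₁-1) + (s₂²/n₂)²/(n₂-1)] ≈ 35.28
t = (x̄₁ - x̄₂) / SE = (48.34 - 57.83) / 4.3684 = -9.49 / 4.3684 = -2.172
p-value = 0.0366

Since p-value > α = 0.01, we fail to reject H₀.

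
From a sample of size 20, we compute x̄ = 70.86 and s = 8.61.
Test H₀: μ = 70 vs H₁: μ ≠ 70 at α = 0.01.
One-sample t-test:
H₀: μ = 70
H₁: μ ≠ 70
df = n - 1 = 19
t = (x̄ - μ₀) / (s/√n) = (70.86 - 70) / (8.61/√20) = 0.447
p-value = 0.6601

Since p-value > α = 0.01, we fail to reject H₀.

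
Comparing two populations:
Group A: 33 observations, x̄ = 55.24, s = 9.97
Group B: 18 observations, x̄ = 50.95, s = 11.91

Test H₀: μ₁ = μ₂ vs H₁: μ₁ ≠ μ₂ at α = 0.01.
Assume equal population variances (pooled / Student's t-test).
Student's two-sample t-test (equal variances):
H₀: μ₁ = μ₂
H₁: μ₁ ≠ μ₂
df = n₁ + n₂ - 2 = 49
Pooled variance s_p² = [(n₁-1)s₁² + (n₂-1)s₂²] / (n₁ + n₂ - 2) = [(32)(9.97²) + (17)(11.91²)] / 49 = 114.1275
SE = √(s_p²(1/n₁ + 1/n₂)) = √(114.1275 × (1/33 + 1/18)) = 3.1303
t = (x̄₁ - x̄₂) / SE = (55.24 - 50.95) / 3.1303 = 4.29 / 3.1303 = 1.370
p-value = 0.1768

Since p-value > α = 0.01, we fail to reject H₀.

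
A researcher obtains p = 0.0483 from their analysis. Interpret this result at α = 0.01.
Since p = 0.0483 > α = 0.01, fail to reject H₀.
There is insufficient evidence to reject the null hypothesis; the result is not statistically significant at the 0.01 level.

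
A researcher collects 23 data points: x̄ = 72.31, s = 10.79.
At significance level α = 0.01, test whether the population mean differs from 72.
One-sample t-test:
H₀: μ = 72
H₁: μ ≠ 72
df = n - 1 = 22
t = (x̄ - μ₀) / (s/√n) = (72.31 - 72) / (10.79/√23) = 0.138
p-value = 0.8917

Since p-value > α = 0.01, we fail to reject H₀.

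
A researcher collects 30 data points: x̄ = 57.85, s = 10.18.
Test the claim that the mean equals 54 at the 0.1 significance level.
One-sample t-test:
H₀: μ = 54
H₁: μ ≠ 54
df = n - 1 = 29
t = (x̄ - μ₀) / (s/√n) = (57.85 - 54) / (10.18/√30) = 2.071
p-value = 0.0473

Since p-value < α = 0.1, we reject H₀.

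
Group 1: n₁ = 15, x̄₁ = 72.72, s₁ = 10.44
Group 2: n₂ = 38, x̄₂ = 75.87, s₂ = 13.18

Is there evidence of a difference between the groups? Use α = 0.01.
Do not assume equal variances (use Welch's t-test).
Welch's two-sample t-test:
H₀: μ₁ = μ₂
H₁: μ₁ ≠ μ₂
s₁²/n₁ = 10.44²/15 = 7.2662,  s₂²/n₂ = 13.18²/38 = 4.5714
SE = √(s₁²/n₁ + s₂²/n₂) = √(7.2662 + 4.5714) = 3.4406
df (Welch-Satterthwaite) = (s₁²/n₁ + s₂²/n₂)² / [(s₁²/n₁)²/(n₁-1) + (s₂²/n₂)²/(n₂-1)] ≈ 32.32
t = (x̄₁ - x̄₂) / SE = (72.72 - 75.87) / 3.4406 = -3.15 / 3.4406 = -0.916
p-value = 0.3667

Since p-value > α = 0.01, we fail to reject H₀.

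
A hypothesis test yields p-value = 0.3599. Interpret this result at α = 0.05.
Since p = 0.3599 > α = 0.05, fail to reject H₀.
There is insufficient evidence to reject the null hypothesis; the result is not statistically significant at the 0.05 level.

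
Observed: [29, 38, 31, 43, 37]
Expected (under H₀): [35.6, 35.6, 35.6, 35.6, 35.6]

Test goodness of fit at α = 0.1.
Chi-square goodness of fit test:
H₀: observed counts match expected distribution
H₁: observed counts differ from expected distribution
df = k - 1 = 4
χ² = Σ(O - E)²/E
   = (29 - 35.6)²/35.6 + (38 - 35.6)²/35.6 + (31 - 35.6)²/35.6 + (43 - 35.6)²/35.6 + (37 - 35.6)²/35.6
   = 1.224 + 0.162 + 0.594 + 1.538 + 0.055
   = 3.57
p-value = 0.4669

Since p-value > α = 0.1, we fail to reject H₀.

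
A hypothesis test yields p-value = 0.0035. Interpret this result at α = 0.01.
Since p = 0.0035 < α = 0.01, reject H₀.
There is sufficient evidence to reject the null hypothesis; the result is statistically significant at the 0.01 level.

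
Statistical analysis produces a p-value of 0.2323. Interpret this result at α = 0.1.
Since p = 0.2323 > α = 0.1, fail to reject H₀.
There is insufficient evidence to reject the null hypothesis; the result is not statistically significant at the 0.1 level.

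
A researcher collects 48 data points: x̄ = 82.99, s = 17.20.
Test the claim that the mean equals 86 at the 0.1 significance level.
One-sample t-test:
H₀: μ = 86
H₁: μ ≠ 86
df = n - 1 = 47
t = (x̄ - μ₀) / (s/√n) = (82.99 - 86) / (17.20/√48) = -1.212
p-value = 0.2314

Since p-value > α = 0.1, we fail to reject H₀.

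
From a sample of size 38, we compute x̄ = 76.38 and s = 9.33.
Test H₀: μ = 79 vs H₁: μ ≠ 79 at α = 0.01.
One-sample t-test:
H₀: μ = 79
H₁: μ ≠ 79
df = n - 1 = 37
t = (x̄ - μ₀) / (s/√n) = (76.38 - 79) / (9.33/√38) = -1.731
p-value = 0.0918

Since p-value > α = 0.01, we fail to reject H₀.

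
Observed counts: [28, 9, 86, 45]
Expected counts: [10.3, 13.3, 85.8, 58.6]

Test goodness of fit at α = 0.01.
Chi-square goodness of fit test:
H₀: observed counts match expected distribution
H₁: observed counts differ from expected distribution
df = k - 1 = 3
χ² = Σ(O - E)²/E
   = (28 - 10.3)²/10.3 + (9 - 13.3)²/13.3 + (86 - 85.8)²/85.8 + (45 - 58.6)²/58.6
   = 30.417 + 1.390 + 0.000 + 3.156
   = 34.96
p-value < 0.0001

Since p-value < α = 0.01, we reject H₀.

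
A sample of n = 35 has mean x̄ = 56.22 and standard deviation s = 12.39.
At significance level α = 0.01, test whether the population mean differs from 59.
One-sample t-test:
H₀: μ = 59
H₁: μ ≠ 59
df = n - 1 = 34
t = (x̄ - μ₀) / (s/√n) = (56.22 - 59) / (12.39/√35) = -1.327
p-value = 0.1932

Since p-value > α = 0.01, we fail to reject H₀.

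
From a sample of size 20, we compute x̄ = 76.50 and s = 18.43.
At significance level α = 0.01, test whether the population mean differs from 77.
One-sample t-test:
H₀: μ = 77
H₁: μ ≠ 77
df = n - 1 = 19
t = (x̄ - μ₀) / (s/√n) = (76.50 - 77) / (18.43/√20) = -0.121
p-value = 0.9047

Since p-value > α = 0.01, we fail to reject H₀.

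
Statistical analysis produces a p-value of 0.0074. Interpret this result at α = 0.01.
Since p = 0.0074 < α = 0.01, reject H₀.
There is sufficient evidence to reject the null hypothesis; the result is statistically significant at the 0.01 level.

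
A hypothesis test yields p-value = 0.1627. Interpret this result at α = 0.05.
Since p = 0.1627 > α = 0.05, fail to reject H₀.
There is insufficient evidence to reject the null hypothesis; the result is not statistically significant at the 0.05 level.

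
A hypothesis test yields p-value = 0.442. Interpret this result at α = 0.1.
Since p = 0.442 > α = 0.1, fail to reject H₀.
There is insufficient evidence to reject the null hypothesis; the result is not statistically significant at the 0.1 level.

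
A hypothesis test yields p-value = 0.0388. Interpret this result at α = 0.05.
Since p = 0.0388 < α = 0.05, reject H₀.
There is sufficient evidence to reject the null hypothesis; the result is statistically significant at the 0.05 level.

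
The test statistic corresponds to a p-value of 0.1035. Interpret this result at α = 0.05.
Since p = 0.1035 > α = 0.05, fail to reject H₀.
There is insufficient evidence to reject the null hypothesis; the result is not statistically significant at the 0.05 level.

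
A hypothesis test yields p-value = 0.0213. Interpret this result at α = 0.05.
Since p = 0.0213 < α = 0.05, reject H₀.
There is sufficient evidence to reject the null hypothesis; the result is statistically significant at the 0.05 level.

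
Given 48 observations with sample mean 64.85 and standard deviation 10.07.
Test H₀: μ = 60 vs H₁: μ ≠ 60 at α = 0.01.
One-sample t-test:
H₀: μ = 60
H₁: μ ≠ 60
df = n - 1 = 47
t = (x̄ - μ₀) / (s/√n) = (64.85 - 60) / (10.07/√48) = 3.337
p-value = 0.0017

Since p-value < α = 0.01, we reject H₀.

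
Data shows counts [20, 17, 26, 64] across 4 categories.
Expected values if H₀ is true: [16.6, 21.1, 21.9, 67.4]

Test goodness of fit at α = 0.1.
Chi-square goodness of fit test:
H₀: observed counts match expected distribution
H₁: observed counts differ from expected distribution
df = k - 1 = 3
χ² = Σ(O - E)²/E
   = (20 - 16.6)²/16.6 + (17 - 21.1)²/21.1 + (26 - 21.9)²/21.9 + (64 - 67.4)²/67.4
   = 0.696 + 0.797 + 0.768 + 0.172
   = 2.43
p-value = 0.4877

Since p-value > α = 0.1, we fail to reject H₀.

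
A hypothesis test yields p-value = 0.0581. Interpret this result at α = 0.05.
Since p = 0.0581 > α = 0.05, fail to reject H₀.
There is insufficient evidence to reject the null hypothesis; the result is not statistically significant at the 0.05 level.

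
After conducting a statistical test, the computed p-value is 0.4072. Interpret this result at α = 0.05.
Since p = 0.4072 > α = 0.05, fail to reject H₀.
There is insufficient evidence to reject the null hypothesis; the result is not statistically significant at the 0.05 level.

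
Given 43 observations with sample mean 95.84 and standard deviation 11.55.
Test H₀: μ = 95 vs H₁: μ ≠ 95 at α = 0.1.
One-sample t-test:
H₀: μ = 95
H₁: μ ≠ 95
df = n - 1 = 42
t = (x̄ - μ₀) / (s/√n) = (95.84 - 95) / (11.55/√43) = 0.477
p-value = 0.6359

Since p-value > α = 0.1, we fail to reject H₀.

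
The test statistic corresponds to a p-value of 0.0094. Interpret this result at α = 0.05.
Since p = 0.0094 < α = 0.05, reject H₀.
There is sufficient evidence to reject the null hypothesis; the result is statistically significant at the 0.05 level.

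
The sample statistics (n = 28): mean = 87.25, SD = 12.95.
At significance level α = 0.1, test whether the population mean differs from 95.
One-sample t-test:
H₀: μ = 95
H₁: μ ≠ 95
df = n - 1 = 27
t = (x̄ - μ₀) / (s/√n) = (87.25 - 95) / (12.95/√28) = -3.167
p-value = 0.0038

Since p-value < α = 0.1, we reject H₀.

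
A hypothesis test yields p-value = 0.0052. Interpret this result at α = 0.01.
Since p = 0.0052 < α = 0.01, reject H₀.
There is sufficient evidence to reject the null hypothesis; the result is statistically significant at the 0.01 level.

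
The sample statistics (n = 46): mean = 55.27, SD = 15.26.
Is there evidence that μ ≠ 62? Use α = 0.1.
One-sample t-test:
H₀: μ = 62
H₁: μ ≠ 62
df = n - 1 = 45
t = (x̄ - μ₀) / (s/√n) = (55.27 - 62) / (15.26/√46) = -2.991
p-value = 0.0045

Since p-value < α = 0.1, we reject H₀.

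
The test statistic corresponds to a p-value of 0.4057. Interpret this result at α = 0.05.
Since p = 0.4057 > α = 0.05, fail to reject H₀.
There is insufficient evidence to reject the null hypothesis; the result is not statistically significant at the 0.05 level.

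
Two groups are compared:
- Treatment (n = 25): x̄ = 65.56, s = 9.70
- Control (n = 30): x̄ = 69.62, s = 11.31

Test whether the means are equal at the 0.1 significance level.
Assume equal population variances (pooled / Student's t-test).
Student's two-sample t-test (equal variances):
H₀: μ₁ = μ₂
H₁: μ₁ ≠ μ₂
df = n₁ + n₂ - 2 = 53
Pooled variance s_p² = [(n₁-1)s₁² + (n₂-1)s₂²] / (n₁ + n₂ - 2) = [(24)(9.70²) + (29)(11.31²)] / 53 = 112.5986
SE = √(s_p²(1/n₁ + 1/n₂)) = √(112.5986 × (1/25 + 1/30)) = 2.8735
t = (x̄₁ - x̄₂) / SE = (65.56 - 69.62) / 2.8735 = -4.06 / 2.8735 = -1.413
p-value = 0.1635

Since p-value > α = 0.1, we fail to reject H₀.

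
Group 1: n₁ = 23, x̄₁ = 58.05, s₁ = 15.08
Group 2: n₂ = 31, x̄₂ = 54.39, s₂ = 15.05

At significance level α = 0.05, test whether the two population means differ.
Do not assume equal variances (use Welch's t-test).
Welch's two-sample t-test:
H₀: μ₁ = μ₂
H₁: μ₁ ≠ μ₂
s₁²/n₁ = 15.08²/23 = 9.8872,  s₂²/n₂ = 15.05²/31 = 7.3065
SE = √(s₁²/n₁ + s₂²/n₂) = √(9.8872 + 7.3065) = 4.1465
df (Welch-Satterthwaite) = (s₁²/n₁ + s₂²/n₂)² / [(s₁²/n₁)²/(n₁-1) + (s₂²/n₂)²/(n₂-1)] ≈ 47.51
t = (x̄₁ - x̄₂) / SE = (58.05 - 54.39) / 4.1465 = 3.66 / 4.1465 = 0.883
p-value = 0.3819

Since p-value > α = 0.05, we fail to reject H₀.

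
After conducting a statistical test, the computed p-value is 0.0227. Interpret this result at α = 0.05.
Since p = 0.0227 < α = 0.05, reject H₀.
There is sufficient evidence to reject the null hypothesis; the result is statistically significant at the 0.05 level.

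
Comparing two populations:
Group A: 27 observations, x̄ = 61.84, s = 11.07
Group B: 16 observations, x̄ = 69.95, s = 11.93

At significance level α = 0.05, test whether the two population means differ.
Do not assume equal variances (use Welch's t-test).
Welch's two-sample t-test:
H₀: μ₁ = μ₂
H₁: μ₁ ≠ μ₂
s₁²/n₁ = 11.07²/27 = 4.5387,  s₂²/n₂ = 11.93²/16 = 8.8953
SE = √(s₁²/n₁ + s₂²/n₂) = √(4.5387 + 8.8953) = 3.6652
df (Welch-Satterthwaite) = (s₁²/n₁ + s₂²/n₂)² / [(s₁²/n₁)²/(n₁-1) + (s₂²/n₂)²/(n₂-1)] ≈ 29.74
t = (x̄₁ - x̄₂) / SE = (61.84 - 69.95) / 3.6652 = -8.11 / 3.6652 = -2.213
p-value = 0.0347

Since p-value < α = 0.05, we reject H₀.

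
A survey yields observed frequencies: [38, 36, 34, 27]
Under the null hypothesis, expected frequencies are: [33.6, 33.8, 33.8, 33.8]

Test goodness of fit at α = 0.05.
Chi-square goodness of fit test:
H₀: observed counts match expected distribution
H₁: observed counts differ from expected distribution
df = k - 1 = 3
χ² = Σ(O - E)²/E
   = (38 - 33.6)²/33.6 + (36 - 33.8)²/33.8 + (34 - 33.8)²/33.8 + (27 - 33.8)²/33.8
   = 0.576 + 0.143 + 0.001 + 1.368
   = 2.09
p-value = 0.5542

Since p-value > α = 0.05, we fail to reject H₀.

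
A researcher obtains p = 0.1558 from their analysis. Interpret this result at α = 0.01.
Since p = 0.1558 > α = 0.01, fail to reject H₀.
There is insufficient evidence to reject the null hypothesis; the result is not statistically significant at the 0.01 level.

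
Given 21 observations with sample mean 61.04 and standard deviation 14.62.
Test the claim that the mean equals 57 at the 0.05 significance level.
One-sample t-test:
H₀: μ = 57
H₁: μ ≠ 57
df = n - 1 = 20
t = (x̄ - μ₀) / (s/√n) = (61.04 - 57) / (14.62/√21) = 1.266
p-value = 0.2199

Since p-value > α = 0.05, we fail to reject H₀.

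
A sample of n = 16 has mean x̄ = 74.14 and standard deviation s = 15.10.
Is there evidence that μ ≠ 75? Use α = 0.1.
One-sample t-test:
H₀: μ = 75
H₁: μ ≠ 75
df = n - 1 = 15
t = (x̄ - μ₀) / (s/√n) = (74.14 - 75) / (15.10/√16) = -0.228
p-value = 0.8229

Since p-value > α = 0.1, we fail to reject H₀.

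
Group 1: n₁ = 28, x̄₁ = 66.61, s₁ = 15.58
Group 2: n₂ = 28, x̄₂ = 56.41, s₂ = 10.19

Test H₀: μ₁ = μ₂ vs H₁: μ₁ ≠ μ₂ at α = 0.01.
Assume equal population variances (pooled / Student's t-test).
Student's two-sample t-test (equal variances):
H₀: μ₁ = μ₂
H₁: μ₁ ≠ μ₂
df = n₁ + n₂ - 2 = 54
Pooled variance s_p² = [(n₁-1)s₁² + (n₂-1)s₂²] / (n₁ + n₂ - 2) = [(27)(15.58²) + (27)(10.19²)] / 54 = 173.2862
SE = √(s_p²(1/n₁ + 1/n₂)) = √(173.2862 × (1/28 + 1/28)) = 3.5182
t = (x̄₁ - x̄₂) / SE = (66.61 - 56.41) / 3.5182 = 10.20 / 3.5182 = 2.899
p-value = 0.0054

Since p-value < α = 0.01, we reject H₀.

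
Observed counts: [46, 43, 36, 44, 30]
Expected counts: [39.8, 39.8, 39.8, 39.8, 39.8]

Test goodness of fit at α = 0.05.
Chi-square goodness of fit test:
H₀: observed counts match expected distribution
H₁: observed counts differ from expected distribution
df = k - 1 = 4
χ² = Σ(O - E)²/E
   = (46 - 39.8)²/39.8 + (43 - 39.8)²/39.8 + (36 - 39.8)²/39.8 + (44 - 39.8)²/39.8 + (30 - 39.8)²/39.8
   = 0.966 + 0.257 + 0.363 + 0.443 + 2.413
   = 4.44
p-value = 0.3495

Since p-value > α = 0.05, we fail to reject H₀.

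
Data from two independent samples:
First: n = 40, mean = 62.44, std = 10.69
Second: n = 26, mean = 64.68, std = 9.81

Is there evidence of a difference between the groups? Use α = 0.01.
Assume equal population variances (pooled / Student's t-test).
Student's two-sample t-test (equal variances):
H₀: μ₁ = μ₂
H₁: μ₁ ≠ μ₂
df = n₁ + n₂ - 2 = 64
Pooled variance s_p² = [(n₁-1)s₁² + (n₂-1)s₂²] / (n₁ + n₂ - 2) = [(39)(10.69²) + (25)(9.81²)] / 64 = 107.2292
SE = √(s_p²(1/n₁ + 1/n₂)) = √(107.2292 × (1/40 + 1/26)) = 2.6086
t = (x̄₁ - x̄₂) / SE = (62.44 - 64.68) / 2.6086 = -2.24 / 2.6086 = -0.859
p-value = 0.3937

Since p-value > α = 0.01, we fail to reject H₀.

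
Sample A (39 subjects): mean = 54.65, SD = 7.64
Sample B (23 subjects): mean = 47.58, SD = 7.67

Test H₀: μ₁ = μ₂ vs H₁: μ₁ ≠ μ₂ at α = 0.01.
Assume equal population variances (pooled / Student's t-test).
Student's two-sample t-test (equal variances):
H₀: μ₁ = μ₂
H₁: μ₁ ≠ μ₂
df = n₁ + n₂ - 2 = 60
Pooled variance s_p² = [(n₁-1)s₁² + (n₂-1)s₂²] / (n₁ + n₂ - 2) = [(38)(7.64²) + (22)(7.67²)] / 60 = 58.5380
SE = √(s_p²(1/n₁ + 1/n₂)) = √(58.5380 × (1/39 + 1/23)) = 2.0115
t = (x̄₁ - x̄₂) / SE = (54.65 - 47.58) / 2.0115 = 7.07 / 2.0115 = 3.515
p-value = 0.0008

Since p-value < α = 0.01, we reject H₀.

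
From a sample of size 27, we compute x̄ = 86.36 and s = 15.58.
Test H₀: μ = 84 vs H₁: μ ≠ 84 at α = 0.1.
One-sample t-test:
H₀: μ = 84
H₁: μ ≠ 84
df = n - 1 = 26
t = (x̄ - μ₀) / (s/√n) = (86.36 - 84) / (15.58/√27) = 0.787
p-value = 0.4383

Since p-value > α = 0.1, we fail to reject H₀.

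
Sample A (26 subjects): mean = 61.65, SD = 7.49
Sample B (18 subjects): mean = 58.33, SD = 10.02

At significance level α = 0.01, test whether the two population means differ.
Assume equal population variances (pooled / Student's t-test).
Student's two-sample t-test (equal variances):
H₀: μ₁ = μ₂
H₁: μ₁ ≠ μ₂
df = n₁ + n₂ - 2 = 42
Pooled variance s_p² = [(n₁-1)s₁² + (n₂-1)s₂²] / (n₁ + n₂ - 2) = [(25)(7.49²) + (17)(10.02²)] / 42 = 74.0312
SE = √(s_p²(1/n₁ + 1/n₂)) = √(74.0312 × (1/26 + 1/18)) = 2.6382
t = (x̄₁ - x̄₂) / SE = (61.65 - 58.33) / 2.6382 = 3.32 / 2.6382 = 1.258
p-value = 0.2152

Since p-value > α = 0.01, we fail to reject H₀.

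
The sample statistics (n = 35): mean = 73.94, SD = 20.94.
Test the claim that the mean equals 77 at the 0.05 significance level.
One-sample t-test:
H₀: μ = 77
H₁: μ ≠ 77
df = n - 1 = 34
t = (x̄ - μ₀) / (s/√n) = (73.94 - 77) / (20.94/√35) = -0.865
p-value = 0.3934

Since p-value > α = 0.05, we fail to reject H₀.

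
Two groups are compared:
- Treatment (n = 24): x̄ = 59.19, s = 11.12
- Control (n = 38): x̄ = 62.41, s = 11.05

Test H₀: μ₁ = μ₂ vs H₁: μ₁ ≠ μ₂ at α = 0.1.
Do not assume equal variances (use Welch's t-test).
Welch's two-sample t-test:
H₀: μ₁ = μ₂
H₁: μ₁ ≠ μ₂
s₁²/n₁ = 11.12²/24 = 5.1523,  s₂²/n₂ = 11.05²/38 = 3.2132
SE = √(s₁²/n₁ + s₂²/n₂) = √(5.1523 + 3.2132) = 2.8923
df (Welch-Satterthwaite) = (s₁²/n₁ + s₂²/n₂)² / [(s₁²/n₁)²/(n₁-1) + (s₂²/n₂)²/(n₂-1)] ≈ 48.83
t = (x̄₁ - x̄₂) / SE = (59.19 - 62.41) / 2.8923 = -3.22 / 2.8923 = -1.113
p-value = 0.2710

Since p-value > α = 0.1, we fail to reject H₀.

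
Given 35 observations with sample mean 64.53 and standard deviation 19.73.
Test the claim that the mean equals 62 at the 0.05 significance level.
One-sample t-test:
H₀: μ = 62
H₁: μ ≠ 62
df = n - 1 = 34
t = (x̄ - μ₀) / (s/√n) = (64.53 - 62) / (19.73/√35) = 0.759
p-value = 0.4533

Since p-value > α = 0.05, we fail to reject H₀.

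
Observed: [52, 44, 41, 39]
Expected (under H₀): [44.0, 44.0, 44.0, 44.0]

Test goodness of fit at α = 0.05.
Chi-square goodness of fit test:
H₀: observed counts match expected distribution
H₁: observed counts differ from expected distribution
df = k - 1 = 3
χ² = Σ(O - E)²/E
   = (52 - 44.0)²/44.0 + (44 - 44.0)²/44.0 + (41 - 44.0)²/44.0 + (39 - 44.0)²/44.0
   = 1.455 + 0.000 + 0.205 + 0.568
   = 2.23
p-value = 0.5266

Since p-value > α = 0.05, we fail to reject H₀.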